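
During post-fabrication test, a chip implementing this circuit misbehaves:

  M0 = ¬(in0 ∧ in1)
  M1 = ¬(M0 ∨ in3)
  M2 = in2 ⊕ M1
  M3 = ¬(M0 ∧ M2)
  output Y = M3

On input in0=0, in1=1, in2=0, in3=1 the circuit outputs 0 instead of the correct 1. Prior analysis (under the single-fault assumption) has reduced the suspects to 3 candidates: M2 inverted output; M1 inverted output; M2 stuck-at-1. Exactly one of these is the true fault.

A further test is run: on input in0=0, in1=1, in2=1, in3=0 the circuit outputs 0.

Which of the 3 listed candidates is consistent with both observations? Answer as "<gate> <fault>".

M2 stuck-at-1

Evaluate each candidate on input in0=0, in1=1, in2=1, in3=0:
  M2 inverted output: M0=1, M1=0, M2=0 [inverted output], M3=1 → 1 — eliminated
  M1 inverted output: M0=1, M1=1 [inverted output], M2=0, M3=1 → 1 — eliminated
  M2 stuck-at-1: M0=1, M1=0, M2=1 [stuck-at-1], M3=0 → 0 — matches
Only M2 stuck-at-1 reproduces the observed 0.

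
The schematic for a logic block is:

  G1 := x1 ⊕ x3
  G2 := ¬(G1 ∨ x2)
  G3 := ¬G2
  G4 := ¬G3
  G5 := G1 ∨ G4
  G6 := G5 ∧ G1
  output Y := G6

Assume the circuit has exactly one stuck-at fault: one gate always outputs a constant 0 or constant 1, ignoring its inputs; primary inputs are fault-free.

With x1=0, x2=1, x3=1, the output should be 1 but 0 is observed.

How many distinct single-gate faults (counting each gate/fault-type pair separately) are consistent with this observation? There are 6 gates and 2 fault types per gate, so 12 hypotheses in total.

3

Fault-free: G1=1, G2=0, G3=1, G4=0, G5=1, G6=1 → 1. Observed 0.
  G1 stuck-at-0: output 0 ✓
  G1 stuck-at-1: output 1 ✗
  G2 stuck-at-0: output 1 ✗
  G2 stuck-at-1: output 1 ✗
  G3 stuck-at-0: output 1 ✗
  G3 stuck-at-1: output 1 ✗
  G4 stuck-at-0: output 1 ✗
  G4 stuck-at-1: output 1 ✗
  G5 stuck-at-0: output 0 ✓
  G5 stuck-at-1: output 1 ✗
  G6 stuck-at-0: output 0 ✓
  G6 stuck-at-1: output 1 ✗
Consistent faults: {G1 stuck-at-0, G5 stuck-at-0, G6 stuck-at-0} — 3 in all.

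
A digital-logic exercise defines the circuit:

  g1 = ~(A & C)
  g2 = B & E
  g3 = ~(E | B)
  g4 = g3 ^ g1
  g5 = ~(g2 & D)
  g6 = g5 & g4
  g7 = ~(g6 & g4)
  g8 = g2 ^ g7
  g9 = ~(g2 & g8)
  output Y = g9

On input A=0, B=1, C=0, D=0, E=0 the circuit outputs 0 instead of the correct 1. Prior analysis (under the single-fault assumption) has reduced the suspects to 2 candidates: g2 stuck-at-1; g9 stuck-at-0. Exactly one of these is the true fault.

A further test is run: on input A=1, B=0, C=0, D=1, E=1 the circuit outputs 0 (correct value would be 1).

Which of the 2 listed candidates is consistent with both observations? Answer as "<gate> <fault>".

Evaluate each candidate on input A=1, B=0, C=0, D=1, E=1:
  g2 stuck-at-1: g1=1, g2=1 [stuck-at-1], g3=0, g4=1, g5=0, g6=0, g7=1, g8=0, g9=1 → 1 — eliminated
  g9 stuck-at-0: g1=1, g2=0, g3=0, g4=1, g5=1, g6=1, g7=0, g8=0, g9=0 [stuck-at-0] → 0 — matches
Only g9 stuck-at-0 reproduces the observed 0.

g9 stuck-at-0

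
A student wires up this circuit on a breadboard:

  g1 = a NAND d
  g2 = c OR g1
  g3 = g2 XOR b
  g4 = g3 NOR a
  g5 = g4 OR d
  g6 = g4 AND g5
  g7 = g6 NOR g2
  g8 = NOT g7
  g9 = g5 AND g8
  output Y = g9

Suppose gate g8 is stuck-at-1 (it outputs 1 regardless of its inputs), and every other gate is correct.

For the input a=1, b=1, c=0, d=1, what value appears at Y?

1

Propagate with g8 forced: g1=0, g2=0, g3=1, g4=0, g5=1, g6=0, g7=1, g8=1 [stuck-at-1], g9=1.
So Y = 1. (Without the fault it would be 0.)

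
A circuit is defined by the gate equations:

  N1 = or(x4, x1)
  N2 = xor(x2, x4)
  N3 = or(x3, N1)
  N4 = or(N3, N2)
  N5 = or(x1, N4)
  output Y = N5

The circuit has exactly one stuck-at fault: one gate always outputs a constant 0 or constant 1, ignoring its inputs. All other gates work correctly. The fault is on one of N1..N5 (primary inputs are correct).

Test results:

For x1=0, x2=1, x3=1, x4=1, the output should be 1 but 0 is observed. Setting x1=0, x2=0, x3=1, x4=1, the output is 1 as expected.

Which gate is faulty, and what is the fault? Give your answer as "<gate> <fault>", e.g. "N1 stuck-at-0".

N3 stuck-at-0

Fault-free values for test 1 (x1=0, x2=1, x3=1, x4=1): N1=1, N2=0, N3=1, N4=1, N5=1, giving Y=1. Observed 0.
Test 1: faults giving observed 0 are {N3 stuck-at-0, N4 stuck-at-0, N5 stuck-at-0}.
Test 2 (x1=0, x2=0, x3=1, x4=1): fault-free N1=1, N2=1, N3=1, N4=1, N5=1 → 1; observed 1. Eliminates N4 stuck-at-0, N5 stuck-at-0.
Only N3 stuck-at-0 is consistent with every test.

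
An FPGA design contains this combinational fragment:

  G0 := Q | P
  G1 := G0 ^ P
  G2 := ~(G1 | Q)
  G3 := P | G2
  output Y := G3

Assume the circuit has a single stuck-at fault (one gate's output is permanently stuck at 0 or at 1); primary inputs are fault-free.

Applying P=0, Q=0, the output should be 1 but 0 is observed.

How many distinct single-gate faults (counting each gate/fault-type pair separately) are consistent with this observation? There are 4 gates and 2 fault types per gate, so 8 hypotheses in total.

Fault-free: G0=0, G1=0, G2=1, G3=1 → 1. Observed 0.
  G0 stuck-at-0: output 1 ✗
  G0 stuck-at-1: output 0 ✓
  G1 stuck-at-0: output 1 ✗
  G1 stuck-at-1: output 0 ✓
  G2 stuck-at-0: output 0 ✓
  G2 stuck-at-1: output 1 ✗
  G3 stuck-at-0: output 0 ✓
  G3 stuck-at-1: output 1 ✗
Consistent faults: {G0 stuck-at-1, G1 stuck-at-1, G2 stuck-at-0, G3 stuck-at-0} — 4 in all.

4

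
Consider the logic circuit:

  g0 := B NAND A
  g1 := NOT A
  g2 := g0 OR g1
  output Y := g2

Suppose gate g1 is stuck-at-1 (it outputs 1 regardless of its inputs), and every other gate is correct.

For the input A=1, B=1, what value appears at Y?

1

Propagate with g1 forced: g0=0, g1=1 [stuck-at-1], g2=1.
So Y = 1. (Without the fault it would be 0.)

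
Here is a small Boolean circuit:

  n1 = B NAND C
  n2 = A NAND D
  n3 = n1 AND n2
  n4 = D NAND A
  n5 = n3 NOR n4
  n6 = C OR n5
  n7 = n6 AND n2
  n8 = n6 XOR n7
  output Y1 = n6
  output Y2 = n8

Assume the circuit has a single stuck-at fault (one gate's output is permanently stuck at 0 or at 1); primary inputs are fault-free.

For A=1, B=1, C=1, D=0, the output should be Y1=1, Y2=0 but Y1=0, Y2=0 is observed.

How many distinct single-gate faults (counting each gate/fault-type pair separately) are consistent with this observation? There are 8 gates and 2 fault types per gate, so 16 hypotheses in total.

Fault-free: n1=0, n2=1, n3=0, n4=1, n5=0, n6=1, n7=1, n8=0 → Y1=1, Y2=0. Observed Y1=0, Y2=0.
  n1: none of the 2 fault types match ✗
  n2: none of the 2 fault types match ✗
  n3: none of the 2 fault types match ✗
  n4: none of the 2 fault types match ✗
  n5: none of the 2 fault types match ✗
  n6: stuck-at-0 ✓; others ✗
  n7: none of the 2 fault types match ✗
  n8: none of the 2 fault types match ✗
Consistent faults: {n6 stuck-at-0} — 1 in all.

1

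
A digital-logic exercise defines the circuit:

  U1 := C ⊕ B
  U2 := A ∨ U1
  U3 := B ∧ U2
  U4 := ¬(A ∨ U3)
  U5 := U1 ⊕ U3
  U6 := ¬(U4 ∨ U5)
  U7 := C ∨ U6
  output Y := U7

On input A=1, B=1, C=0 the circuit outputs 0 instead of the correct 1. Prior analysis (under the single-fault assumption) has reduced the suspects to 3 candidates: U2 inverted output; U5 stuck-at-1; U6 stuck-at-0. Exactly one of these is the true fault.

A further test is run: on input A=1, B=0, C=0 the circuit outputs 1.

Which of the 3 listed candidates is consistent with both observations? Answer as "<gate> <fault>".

Evaluate each candidate on input A=1, B=0, C=0:
  U2 inverted output: U1=0, U2=0 [inverted output], U3=0, U4=0, U5=0, U6=1, U7=1 → 1 — matches
  U5 stuck-at-1: U1=0, U2=1, U3=0, U4=0, U5=1 [stuck-at-1], U6=0, U7=0 → 0 — eliminated
  U6 stuck-at-0: U1=0, U2=1, U3=0, U4=0, U5=0, U6=0 [stuck-at-0], U7=0 → 0 — eliminated
Only U2 inverted output reproduces the observed 1.

U2 inverted output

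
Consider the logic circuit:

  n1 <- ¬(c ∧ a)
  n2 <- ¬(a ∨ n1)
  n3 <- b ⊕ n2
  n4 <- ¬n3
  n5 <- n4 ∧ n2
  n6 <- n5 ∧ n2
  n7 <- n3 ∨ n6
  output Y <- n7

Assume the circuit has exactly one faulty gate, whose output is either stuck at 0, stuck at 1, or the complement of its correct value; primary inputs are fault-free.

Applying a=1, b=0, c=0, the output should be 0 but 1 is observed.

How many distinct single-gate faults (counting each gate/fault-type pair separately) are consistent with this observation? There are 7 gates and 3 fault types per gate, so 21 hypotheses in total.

8

Fault-free: n1=1, n2=0, n3=0, n4=1, n5=0, n6=0, n7=0 → 0. Observed 1.
  n1: none of the 3 fault types match ✗
  n2: stuck-at-1, inverted output ✓; others ✗
  n3: stuck-at-1, inverted output ✓; others ✗
  n4: none of the 3 fault types match ✗
  n5: none of the 3 fault types match ✗
  n6: stuck-at-1, inverted output ✓; others ✗
  n7: stuck-at-1, inverted output ✓; others ✗
Consistent faults: {n2 stuck-at-1, n2 inverted output, n3 stuck-at-1, n3 inverted output, n6 stuck-at-1, n6 inverted output, n7 stuck-at-1, n7 inverted output} — 8 in all.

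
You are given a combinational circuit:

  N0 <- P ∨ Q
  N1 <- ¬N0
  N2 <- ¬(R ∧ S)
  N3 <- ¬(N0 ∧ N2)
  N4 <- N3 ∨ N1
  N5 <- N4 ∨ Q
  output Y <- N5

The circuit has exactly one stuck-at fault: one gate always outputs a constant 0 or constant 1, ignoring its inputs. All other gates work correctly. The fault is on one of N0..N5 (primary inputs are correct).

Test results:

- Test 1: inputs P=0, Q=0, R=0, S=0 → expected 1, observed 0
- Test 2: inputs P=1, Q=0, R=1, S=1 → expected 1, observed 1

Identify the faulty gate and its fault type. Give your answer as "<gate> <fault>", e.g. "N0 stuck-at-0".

N0 stuck-at-1

Fault-free values for test 1 (P=0, Q=0, R=0, S=0): N0=0, N1=1, N2=1, N3=1, N4=1, N5=1, giving Y=1. Observed 0.
Test 1: faults giving observed 0 are {N0 stuck-at-1, N4 stuck-at-0, N5 stuck-at-0}.
Test 2 (P=1, Q=0, R=1, S=1): fault-free N0=1, N1=0, N2=0, N3=1, N4=1, N5=1 → 1; observed 1. Eliminates N4 stuck-at-0, N5 stuck-at-0.
Only N0 stuck-at-1 is consistent with every test.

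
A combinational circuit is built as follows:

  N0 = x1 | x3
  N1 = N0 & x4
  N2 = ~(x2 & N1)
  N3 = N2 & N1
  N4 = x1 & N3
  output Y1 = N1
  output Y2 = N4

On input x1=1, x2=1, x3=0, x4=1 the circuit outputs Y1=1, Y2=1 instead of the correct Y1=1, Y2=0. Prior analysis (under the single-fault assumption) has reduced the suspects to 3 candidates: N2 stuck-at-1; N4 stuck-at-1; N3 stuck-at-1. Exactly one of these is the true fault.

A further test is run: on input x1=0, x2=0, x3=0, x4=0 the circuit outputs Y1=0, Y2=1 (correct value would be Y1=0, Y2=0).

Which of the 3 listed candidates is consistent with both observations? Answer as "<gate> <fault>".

Evaluate each candidate on input x1=0, x2=0, x3=0, x4=0:
  N2 stuck-at-1: N0=0, N1=0, N2=1 [stuck-at-1], N3=0, N4=0 → Y1=0, Y2=0 — eliminated
  N4 stuck-at-1: N0=0, N1=0, N2=1, N3=0, N4=1 [stuck-at-1] → Y1=0, Y2=1 — matches
  N3 stuck-at-1: N0=0, N1=0, N2=1, N3=1 [stuck-at-1], N4=0 → Y1=0, Y2=0 — eliminated
Only N4 stuck-at-1 reproduces the observed Y1=0, Y2=1.

N4 stuck-at-1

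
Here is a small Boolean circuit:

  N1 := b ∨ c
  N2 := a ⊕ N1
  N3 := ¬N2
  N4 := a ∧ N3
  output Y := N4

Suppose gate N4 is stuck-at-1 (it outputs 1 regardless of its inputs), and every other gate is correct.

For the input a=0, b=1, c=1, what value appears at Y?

1

Propagate with N4 forced: N1=1, N2=1, N3=0, N4=1 [stuck-at-1].
So Y = 1. (Without the fault it would be 0.)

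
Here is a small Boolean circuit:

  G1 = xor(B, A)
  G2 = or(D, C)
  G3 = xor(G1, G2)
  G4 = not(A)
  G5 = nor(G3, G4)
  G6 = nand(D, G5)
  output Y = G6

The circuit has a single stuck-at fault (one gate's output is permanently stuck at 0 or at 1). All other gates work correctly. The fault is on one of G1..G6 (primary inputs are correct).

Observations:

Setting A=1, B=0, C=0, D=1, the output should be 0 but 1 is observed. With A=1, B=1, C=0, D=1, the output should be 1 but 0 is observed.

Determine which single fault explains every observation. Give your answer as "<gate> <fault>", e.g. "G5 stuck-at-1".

Fault-free values for test 1 (A=1, B=0, C=0, D=1): G1=1, G2=1, G3=0, G4=0, G5=1, G6=0, giving Y=0. Observed 1.
Test 1: faults giving observed 1 are {G1 stuck-at-0, G2 stuck-at-0, G3 stuck-at-1, G4 stuck-at-1, G5 stuck-at-0, G6 stuck-at-1}.
Test 2 (A=1, B=1, C=0, D=1): fault-free G1=0, G2=1, G3=1, G4=0, G5=0, G6=1 → 1; observed 0. Eliminates G1 stuck-at-0, G3 stuck-at-1, G4 stuck-at-1, G5 stuck-at-0, G6 stuck-at-1.
Only G2 stuck-at-0 is consistent with every test.

G2 stuck-at-0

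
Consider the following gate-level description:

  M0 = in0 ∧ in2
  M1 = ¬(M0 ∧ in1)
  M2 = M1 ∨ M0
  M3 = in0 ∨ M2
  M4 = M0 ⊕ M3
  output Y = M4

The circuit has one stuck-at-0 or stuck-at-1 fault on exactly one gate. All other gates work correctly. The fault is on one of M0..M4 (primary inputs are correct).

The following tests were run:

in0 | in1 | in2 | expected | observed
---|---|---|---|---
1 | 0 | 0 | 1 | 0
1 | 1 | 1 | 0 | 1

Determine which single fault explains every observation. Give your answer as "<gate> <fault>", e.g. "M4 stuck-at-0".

Fault-free values for test 1 (in0=1, in1=0, in2=0): M0=0, M1=1, M2=1, M3=1, M4=1, giving Y=1. Observed 0.
Test 1: faults giving observed 0 are {M0 stuck-at-1, M3 stuck-at-0, M4 stuck-at-0}.
Test 2 (in0=1, in1=1, in2=1): fault-free M0=1, M1=0, M2=1, M3=1, M4=0 → 0; observed 1. Eliminates M0 stuck-at-1, M4 stuck-at-0.
Only M3 stuck-at-0 is consistent with every test.

M3 stuck-at-0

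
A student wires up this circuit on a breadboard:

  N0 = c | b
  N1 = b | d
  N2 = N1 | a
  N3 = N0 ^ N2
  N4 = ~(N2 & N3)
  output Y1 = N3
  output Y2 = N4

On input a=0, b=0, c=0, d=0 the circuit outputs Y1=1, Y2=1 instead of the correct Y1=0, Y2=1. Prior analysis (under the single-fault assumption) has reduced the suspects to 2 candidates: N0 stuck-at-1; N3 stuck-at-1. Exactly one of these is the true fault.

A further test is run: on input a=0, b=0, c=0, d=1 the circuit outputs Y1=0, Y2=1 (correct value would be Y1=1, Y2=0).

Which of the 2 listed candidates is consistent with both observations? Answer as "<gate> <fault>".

Evaluate each candidate on input a=0, b=0, c=0, d=1:
  N0 stuck-at-1: N0=1 [stuck-at-1], N1=1, N2=1, N3=0, N4=1 → Y1=0, Y2=1 — matches
  N3 stuck-at-1: N0=0, N1=1, N2=1, N3=1 [stuck-at-1], N4=0 → Y1=1, Y2=0 — eliminated
Only N0 stuck-at-1 reproduces the observed Y1=0, Y2=1.

N0 stuck-at-1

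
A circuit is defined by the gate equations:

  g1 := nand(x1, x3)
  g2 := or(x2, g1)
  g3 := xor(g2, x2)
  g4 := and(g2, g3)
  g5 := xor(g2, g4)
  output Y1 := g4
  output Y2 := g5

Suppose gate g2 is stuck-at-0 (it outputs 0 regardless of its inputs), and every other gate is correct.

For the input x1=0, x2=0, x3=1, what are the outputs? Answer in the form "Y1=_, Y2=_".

Y1=0, Y2=0

Propagate with g2 forced: g1=1, g2=0 [stuck-at-0], g3=0, g4=0, g5=0.
So the outputs are Y1=0, Y2=0. (Without the fault they would be Y1=1, Y2=0.)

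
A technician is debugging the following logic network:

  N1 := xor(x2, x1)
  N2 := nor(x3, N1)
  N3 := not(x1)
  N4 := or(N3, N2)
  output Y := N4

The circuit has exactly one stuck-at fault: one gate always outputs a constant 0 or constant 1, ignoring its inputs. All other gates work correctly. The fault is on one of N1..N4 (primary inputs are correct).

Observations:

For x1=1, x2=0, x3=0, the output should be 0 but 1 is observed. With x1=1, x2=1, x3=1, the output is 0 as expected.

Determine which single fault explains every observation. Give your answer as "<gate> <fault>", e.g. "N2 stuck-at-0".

N1 stuck-at-0

Fault-free values for test 1 (x1=1, x2=0, x3=0): N1=1, N2=0, N3=0, N4=0, giving Y=0. Observed 1.
Test 1: faults giving observed 1 are {N1 stuck-at-0, N2 stuck-at-1, N3 stuck-at-1, N4 stuck-at-1}.
Test 2 (x1=1, x2=1, x3=1): fault-free N1=0, N2=0, N3=0, N4=0 → 0; observed 0. Eliminates N2 stuck-at-1, N3 stuck-at-1, N4 stuck-at-1.
Only N1 stuck-at-0 is consistent with every test.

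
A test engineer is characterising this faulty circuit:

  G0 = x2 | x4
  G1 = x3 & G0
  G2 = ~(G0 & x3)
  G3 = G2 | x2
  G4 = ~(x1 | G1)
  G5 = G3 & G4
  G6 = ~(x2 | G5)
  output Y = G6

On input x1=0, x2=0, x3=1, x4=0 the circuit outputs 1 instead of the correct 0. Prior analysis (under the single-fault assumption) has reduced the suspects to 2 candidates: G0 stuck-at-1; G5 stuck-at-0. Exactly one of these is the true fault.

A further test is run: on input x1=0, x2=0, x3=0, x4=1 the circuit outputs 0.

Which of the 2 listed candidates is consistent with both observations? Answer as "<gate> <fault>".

G0 stuck-at-1

Evaluate each candidate on input x1=0, x2=0, x3=0, x4=1:
  G0 stuck-at-1: G0=1 [stuck-at-1], G1=0, G2=1, G3=1, G4=1, G5=1, G6=0 → 0 — matches
  G5 stuck-at-0: G0=1, G1=0, G2=1, G3=1, G4=1, G5=0 [stuck-at-0], G6=1 → 1 — eliminated
Only G0 stuck-at-1 reproduces the observed 0.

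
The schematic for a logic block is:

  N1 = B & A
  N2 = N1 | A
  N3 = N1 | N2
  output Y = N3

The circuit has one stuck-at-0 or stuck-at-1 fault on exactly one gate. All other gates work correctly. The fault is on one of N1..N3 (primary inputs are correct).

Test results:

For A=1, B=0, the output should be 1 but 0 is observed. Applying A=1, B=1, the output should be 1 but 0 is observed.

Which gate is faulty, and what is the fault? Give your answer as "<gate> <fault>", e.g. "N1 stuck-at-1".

Fault-free values for test 1 (A=1, B=0): N1=0, N2=1, N3=1, giving Y=1. Observed 0.
Test 1: faults giving observed 0 are {N2 stuck-at-0, N3 stuck-at-0}.
Test 2 (A=1, B=1): fault-free N1=1, N2=1, N3=1 → 1; observed 0. Eliminates N2 stuck-at-0.
Only N3 stuck-at-0 is consistent with every test.

N3 stuck-at-0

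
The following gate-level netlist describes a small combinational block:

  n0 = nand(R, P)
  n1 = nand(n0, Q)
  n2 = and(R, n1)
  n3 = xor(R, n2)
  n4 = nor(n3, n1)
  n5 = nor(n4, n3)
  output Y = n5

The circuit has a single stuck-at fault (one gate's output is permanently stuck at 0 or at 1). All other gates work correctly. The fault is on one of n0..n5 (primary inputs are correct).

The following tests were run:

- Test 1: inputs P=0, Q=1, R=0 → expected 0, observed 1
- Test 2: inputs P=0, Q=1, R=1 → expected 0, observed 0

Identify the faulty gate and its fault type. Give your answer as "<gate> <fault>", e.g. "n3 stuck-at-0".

n4 stuck-at-0

Fault-free values for test 1 (P=0, Q=1, R=0): n0=1, n1=0, n2=0, n3=0, n4=1, n5=0, giving Y=0. Observed 1.
Test 1: faults giving observed 1 are {n0 stuck-at-0, n1 stuck-at-1, n4 stuck-at-0, n5 stuck-at-1}.
Test 2 (P=0, Q=1, R=1): fault-free n0=1, n1=0, n2=0, n3=1, n4=0, n5=0 → 0; observed 0. Eliminates n0 stuck-at-0, n1 stuck-at-1, n5 stuck-at-1.
Only n4 stuck-at-0 is consistent with every test.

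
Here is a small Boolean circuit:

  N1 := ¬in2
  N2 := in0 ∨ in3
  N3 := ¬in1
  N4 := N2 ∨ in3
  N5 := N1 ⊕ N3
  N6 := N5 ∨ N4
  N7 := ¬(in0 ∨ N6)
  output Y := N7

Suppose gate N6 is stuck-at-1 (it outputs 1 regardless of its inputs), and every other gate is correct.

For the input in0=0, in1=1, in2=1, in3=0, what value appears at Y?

0

Propagate with N6 forced: N1=0, N2=0, N3=0, N4=0, N5=0, N6=1 [stuck-at-1], N7=0.
So Y = 0. (Without the fault it would be 1.)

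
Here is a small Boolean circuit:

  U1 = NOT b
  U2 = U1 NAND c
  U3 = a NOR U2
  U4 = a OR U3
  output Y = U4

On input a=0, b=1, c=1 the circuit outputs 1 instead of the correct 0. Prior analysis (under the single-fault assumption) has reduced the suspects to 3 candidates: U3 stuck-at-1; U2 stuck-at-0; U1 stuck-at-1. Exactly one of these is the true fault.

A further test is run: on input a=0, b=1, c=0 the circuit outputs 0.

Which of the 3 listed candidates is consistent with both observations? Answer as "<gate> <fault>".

Evaluate each candidate on input a=0, b=1, c=0:
  U3 stuck-at-1: U1=0, U2=1, U3=1 [stuck-at-1], U4=1 → 1 — eliminated
  U2 stuck-at-0: U1=0, U2=0 [stuck-at-0], U3=1, U4=1 → 1 — eliminated
  U1 stuck-at-1: U1=1 [stuck-at-1], U2=1, U3=0, U4=0 → 0 — matches
Only U1 stuck-at-1 reproduces the observed 0.

U1 stuck-at-1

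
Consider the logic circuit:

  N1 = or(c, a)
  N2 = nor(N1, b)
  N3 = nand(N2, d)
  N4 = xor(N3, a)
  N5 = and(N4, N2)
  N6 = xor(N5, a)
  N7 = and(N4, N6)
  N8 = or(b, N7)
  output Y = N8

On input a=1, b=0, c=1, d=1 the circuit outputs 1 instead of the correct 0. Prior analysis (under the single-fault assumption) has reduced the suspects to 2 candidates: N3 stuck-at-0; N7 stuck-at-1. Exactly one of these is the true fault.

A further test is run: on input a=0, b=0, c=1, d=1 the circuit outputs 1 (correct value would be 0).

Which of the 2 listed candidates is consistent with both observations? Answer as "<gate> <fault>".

Evaluate each candidate on input a=0, b=0, c=1, d=1:
  N3 stuck-at-0: N1=1, N2=0, N3=0 [stuck-at-0], N4=0, N5=0, N6=0, N7=0, N8=0 → 0 — eliminated
  N7 stuck-at-1: N1=1, N2=0, N3=1, N4=1, N5=0, N6=0, N7=1 [stuck-at-1], N8=1 → 1 — matches
Only N7 stuck-at-1 reproduces the observed 1.

N7 stuck-at-1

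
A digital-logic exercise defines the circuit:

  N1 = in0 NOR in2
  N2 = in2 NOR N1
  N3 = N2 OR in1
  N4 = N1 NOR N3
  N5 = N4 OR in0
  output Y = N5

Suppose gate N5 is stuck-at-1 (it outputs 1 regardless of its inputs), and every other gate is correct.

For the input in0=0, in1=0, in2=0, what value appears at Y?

1

Propagate with N5 forced: N1=1, N2=0, N3=0, N4=0, N5=1 [stuck-at-1].
So Y = 1. (Without the fault it would be 0.)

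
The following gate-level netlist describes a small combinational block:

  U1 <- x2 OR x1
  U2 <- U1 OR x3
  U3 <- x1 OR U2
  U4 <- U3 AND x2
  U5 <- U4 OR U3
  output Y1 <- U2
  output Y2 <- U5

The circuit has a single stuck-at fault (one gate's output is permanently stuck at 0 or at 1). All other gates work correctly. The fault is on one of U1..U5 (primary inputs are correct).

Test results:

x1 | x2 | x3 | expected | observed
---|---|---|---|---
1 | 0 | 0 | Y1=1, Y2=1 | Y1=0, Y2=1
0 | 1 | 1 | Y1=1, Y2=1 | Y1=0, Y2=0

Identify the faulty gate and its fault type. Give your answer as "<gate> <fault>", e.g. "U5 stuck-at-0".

Fault-free values for test 1 (x1=1, x2=0, x3=0): U1=1, U2=1, U3=1, U4=0, U5=1, giving Y1=1, Y2=1. Observed Y1=0, Y2=1.
Test 1: faults giving observed Y1=0, Y2=1 are {U1 stuck-at-0, U2 stuck-at-0}.
Test 2 (x1=0, x2=1, x3=1): fault-free U1=1, U2=1, U3=1, U4=1, U5=1 → Y1=1, Y2=1; observed Y1=0, Y2=0. Eliminates U1 stuck-at-0.
Only U2 stuck-at-0 is consistent with every test.

U2 stuck-at-0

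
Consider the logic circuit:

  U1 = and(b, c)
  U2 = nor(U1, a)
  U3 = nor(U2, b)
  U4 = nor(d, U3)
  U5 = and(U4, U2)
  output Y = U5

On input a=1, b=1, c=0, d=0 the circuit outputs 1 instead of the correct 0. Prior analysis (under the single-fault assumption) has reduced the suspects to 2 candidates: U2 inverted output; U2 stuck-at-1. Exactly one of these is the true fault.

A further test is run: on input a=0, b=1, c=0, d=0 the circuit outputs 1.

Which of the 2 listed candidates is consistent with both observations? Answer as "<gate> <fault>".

U2 stuck-at-1

Evaluate each candidate on input a=0, b=1, c=0, d=0:
  U2 inverted output: U1=0, U2=0 [inverted output], U3=0, U4=1, U5=0 → 0 — eliminated
  U2 stuck-at-1: U1=0, U2=1 [stuck-at-1], U3=0, U4=1, U5=1 → 1 — matches
Only U2 stuck-at-1 reproduces the observed 1.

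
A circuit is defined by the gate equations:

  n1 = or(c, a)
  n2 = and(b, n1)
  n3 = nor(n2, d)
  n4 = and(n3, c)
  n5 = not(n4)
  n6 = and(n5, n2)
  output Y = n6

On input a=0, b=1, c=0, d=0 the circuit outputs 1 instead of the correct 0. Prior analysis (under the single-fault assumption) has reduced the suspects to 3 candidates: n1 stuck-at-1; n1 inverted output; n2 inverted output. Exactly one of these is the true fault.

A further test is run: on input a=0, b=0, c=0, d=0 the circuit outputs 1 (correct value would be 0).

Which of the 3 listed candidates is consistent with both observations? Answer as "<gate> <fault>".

Evaluate each candidate on input a=0, b=0, c=0, d=0:
  n1 stuck-at-1: n1=1 [stuck-at-1], n2=0, n3=1, n4=0, n5=1, n6=0 → 0 — eliminated
  n1 inverted output: n1=1 [inverted output], n2=0, n3=1, n4=0, n5=1, n6=0 → 0 — eliminated
  n2 inverted output: n1=0, n2=1 [inverted output], n3=0, n4=0, n5=1, n6=1 → 1 — matches
Only n2 inverted output reproduces the observed 1.

n2 inverted output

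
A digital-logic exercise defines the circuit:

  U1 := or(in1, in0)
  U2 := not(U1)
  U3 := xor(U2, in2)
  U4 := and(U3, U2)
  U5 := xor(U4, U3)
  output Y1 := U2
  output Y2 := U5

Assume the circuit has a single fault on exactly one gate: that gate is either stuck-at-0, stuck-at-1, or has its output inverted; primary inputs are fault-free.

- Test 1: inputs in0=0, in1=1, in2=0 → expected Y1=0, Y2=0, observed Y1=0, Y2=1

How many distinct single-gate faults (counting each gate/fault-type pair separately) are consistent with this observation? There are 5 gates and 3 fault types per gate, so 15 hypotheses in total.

6

Fault-free: U1=1, U2=0, U3=0, U4=0, U5=0 → Y1=0, Y2=0. Observed Y1=0, Y2=1.
  U1: none of the 3 fault types match ✗
  U2: none of the 3 fault types match ✗
  U3: stuck-at-1, inverted output ✓; others ✗
  U4: stuck-at-1, inverted output ✓; others ✗
  U5: stuck-at-1, inverted output ✓; others ✗
Consistent faults: {U3 stuck-at-1, U3 inverted output, U4 stuck-at-1, U4 inverted output, U5 stuck-at-1, U5 inverted output} — 6 in all.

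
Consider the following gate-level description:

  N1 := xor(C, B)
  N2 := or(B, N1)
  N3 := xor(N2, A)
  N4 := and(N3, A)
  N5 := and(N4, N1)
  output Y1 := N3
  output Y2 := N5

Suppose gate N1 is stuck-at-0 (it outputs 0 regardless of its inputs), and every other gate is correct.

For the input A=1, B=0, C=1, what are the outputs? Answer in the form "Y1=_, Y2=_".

Propagate with N1 forced: N1=0 [stuck-at-0], N2=0, N3=1, N4=1, N5=0.
So the outputs are Y1=1, Y2=0. (Without the fault they would be Y1=0, Y2=0.)

Y1=1, Y2=0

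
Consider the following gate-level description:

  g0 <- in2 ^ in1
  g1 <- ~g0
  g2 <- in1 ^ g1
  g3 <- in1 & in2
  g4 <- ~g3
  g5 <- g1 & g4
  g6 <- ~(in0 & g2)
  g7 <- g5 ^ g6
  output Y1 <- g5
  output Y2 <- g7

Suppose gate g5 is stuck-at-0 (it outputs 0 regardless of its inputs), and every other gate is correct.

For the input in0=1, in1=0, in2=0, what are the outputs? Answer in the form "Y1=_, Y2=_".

Y1=0, Y2=0

Propagate with g5 forced: g0=0, g1=1, g2=1, g3=0, g4=1, g5=0 [stuck-at-0], g6=0, g7=0.
So the outputs are Y1=0, Y2=0. (Without the fault they would be Y1=1, Y2=1.)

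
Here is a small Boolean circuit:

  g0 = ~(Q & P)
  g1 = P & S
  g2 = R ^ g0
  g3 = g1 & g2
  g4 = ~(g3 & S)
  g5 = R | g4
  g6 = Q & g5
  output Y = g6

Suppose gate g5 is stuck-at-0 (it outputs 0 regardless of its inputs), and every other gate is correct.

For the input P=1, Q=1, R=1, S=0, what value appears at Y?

0

Propagate with g5 forced: g0=0, g1=0, g2=1, g3=0, g4=1, g5=0 [stuck-at-0], g6=0.
So Y = 0. (Without the fault it would be 1.)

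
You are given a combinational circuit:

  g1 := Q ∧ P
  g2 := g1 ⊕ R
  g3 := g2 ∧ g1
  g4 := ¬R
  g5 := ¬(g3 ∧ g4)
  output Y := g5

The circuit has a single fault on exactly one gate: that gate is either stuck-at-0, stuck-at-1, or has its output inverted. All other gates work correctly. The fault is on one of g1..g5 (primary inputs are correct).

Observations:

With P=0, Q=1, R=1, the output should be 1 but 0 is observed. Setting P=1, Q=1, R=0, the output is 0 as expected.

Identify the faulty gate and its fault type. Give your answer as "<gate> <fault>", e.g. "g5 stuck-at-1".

g5 stuck-at-0

Fault-free values for test 1 (P=0, Q=1, R=1): g1=0, g2=1, g3=0, g4=0, g5=1, giving Y=1. Observed 0.
Test 1: faults giving observed 0 are {g5 stuck-at-0, g5 inverted output}.
Test 2 (P=1, Q=1, R=0): fault-free g1=1, g2=1, g3=1, g4=1, g5=0 → 0; observed 0. Eliminates g5 inverted output.
Only g5 stuck-at-0 is consistent with every test.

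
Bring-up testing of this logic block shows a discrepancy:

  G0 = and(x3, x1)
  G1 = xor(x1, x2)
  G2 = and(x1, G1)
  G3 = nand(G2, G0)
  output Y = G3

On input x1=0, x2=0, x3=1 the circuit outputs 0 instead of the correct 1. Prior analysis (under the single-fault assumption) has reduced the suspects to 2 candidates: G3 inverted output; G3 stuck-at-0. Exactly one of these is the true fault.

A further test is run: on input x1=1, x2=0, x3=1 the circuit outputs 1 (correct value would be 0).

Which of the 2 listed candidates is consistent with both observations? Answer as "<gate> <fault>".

G3 inverted output

Evaluate each candidate on input x1=1, x2=0, x3=1:
  G3 inverted output: G0=1, G1=1, G2=1, G3=1 [inverted output] → 1 — matches
  G3 stuck-at-0: G0=1, G1=1, G2=1, G3=0 [stuck-at-0] → 0 — eliminated
Only G3 inverted output reproduces the observed 1.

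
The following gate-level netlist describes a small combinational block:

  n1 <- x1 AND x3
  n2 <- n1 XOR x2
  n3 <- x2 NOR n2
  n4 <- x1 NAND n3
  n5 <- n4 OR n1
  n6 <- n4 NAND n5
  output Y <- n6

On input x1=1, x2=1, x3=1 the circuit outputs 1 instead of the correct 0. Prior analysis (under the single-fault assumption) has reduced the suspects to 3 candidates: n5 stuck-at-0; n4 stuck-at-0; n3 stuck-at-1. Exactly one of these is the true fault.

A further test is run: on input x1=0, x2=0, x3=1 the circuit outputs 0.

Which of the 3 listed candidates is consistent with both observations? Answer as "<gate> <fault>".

n3 stuck-at-1

Evaluate each candidate on input x1=0, x2=0, x3=1:
  n5 stuck-at-0: n1=0, n2=0, n3=1, n4=1, n5=0 [stuck-at-0], n6=1 → 1 — eliminated
  n4 stuck-at-0: n1=0, n2=0, n3=1, n4=0 [stuck-at-0], n5=0, n6=1 → 1 — eliminated
  n3 stuck-at-1: n1=0, n2=0, n3=1 [stuck-at-1], n4=1, n5=1, n6=0 → 0 — matches
Only n3 stuck-at-1 reproduces the observed 0.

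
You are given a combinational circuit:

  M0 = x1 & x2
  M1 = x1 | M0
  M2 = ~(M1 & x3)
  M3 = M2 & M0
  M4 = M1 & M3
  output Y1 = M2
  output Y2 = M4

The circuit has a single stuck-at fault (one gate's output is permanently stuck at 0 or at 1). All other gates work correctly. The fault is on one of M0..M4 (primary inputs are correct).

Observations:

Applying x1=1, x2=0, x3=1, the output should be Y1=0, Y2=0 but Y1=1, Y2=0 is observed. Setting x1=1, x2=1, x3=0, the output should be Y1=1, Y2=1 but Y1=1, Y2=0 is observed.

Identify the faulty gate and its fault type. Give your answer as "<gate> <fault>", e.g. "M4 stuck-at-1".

Fault-free values for test 1 (x1=1, x2=0, x3=1): M0=0, M1=1, M2=0, M3=0, M4=0, giving Y1=0, Y2=0. Observed Y1=1, Y2=0.
Test 1: faults giving observed Y1=1, Y2=0 are {M1 stuck-at-0, M2 stuck-at-1}.
Test 2 (x1=1, x2=1, x3=0): fault-free M0=1, M1=1, M2=1, M3=1, M4=1 → Y1=1, Y2=1; observed Y1=1, Y2=0. Eliminates M2 stuck-at-1.
Only M1 stuck-at-0 is consistent with every test.

M1 stuck-at-0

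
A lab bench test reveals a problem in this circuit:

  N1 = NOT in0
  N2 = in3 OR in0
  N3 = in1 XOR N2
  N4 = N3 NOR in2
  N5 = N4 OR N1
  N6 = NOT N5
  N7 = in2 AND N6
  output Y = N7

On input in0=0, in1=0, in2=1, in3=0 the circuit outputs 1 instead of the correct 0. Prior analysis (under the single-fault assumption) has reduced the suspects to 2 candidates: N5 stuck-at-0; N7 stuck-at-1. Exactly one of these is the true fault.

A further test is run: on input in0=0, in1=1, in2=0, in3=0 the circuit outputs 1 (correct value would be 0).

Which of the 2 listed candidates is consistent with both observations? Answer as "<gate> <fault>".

Evaluate each candidate on input in0=0, in1=1, in2=0, in3=0:
  N5 stuck-at-0: N1=1, N2=0, N3=1, N4=0, N5=0 [stuck-at-0], N6=1, N7=0 → 0 — eliminated
  N7 stuck-at-1: N1=1, N2=0, N3=1, N4=0, N5=1, N6=0, N7=1 [stuck-at-1] → 1 — matches
Only N7 stuck-at-1 reproduces the observed 1.

N7 stuck-at-1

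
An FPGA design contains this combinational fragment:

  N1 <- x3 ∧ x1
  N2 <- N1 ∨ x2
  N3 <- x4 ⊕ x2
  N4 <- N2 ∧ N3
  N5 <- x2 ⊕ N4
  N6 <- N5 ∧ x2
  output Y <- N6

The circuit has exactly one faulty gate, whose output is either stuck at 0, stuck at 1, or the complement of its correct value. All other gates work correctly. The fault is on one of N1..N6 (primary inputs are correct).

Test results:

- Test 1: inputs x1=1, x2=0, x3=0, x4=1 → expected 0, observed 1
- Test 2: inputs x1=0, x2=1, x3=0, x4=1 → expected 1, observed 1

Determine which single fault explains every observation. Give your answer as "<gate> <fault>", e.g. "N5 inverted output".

N6 stuck-at-1

Fault-free values for test 1 (x1=1, x2=0, x3=0, x4=1): N1=0, N2=0, N3=1, N4=0, N5=0, N6=0, giving Y=0. Observed 1.
Test 1: faults giving observed 1 are {N6 stuck-at-1, N6 inverted output}.
Test 2 (x1=0, x2=1, x3=0, x4=1): fault-free N1=0, N2=1, N3=0, N4=0, N5=1, N6=1 → 1; observed 1. Eliminates N6 inverted output.
Only N6 stuck-at-1 is consistent with every test.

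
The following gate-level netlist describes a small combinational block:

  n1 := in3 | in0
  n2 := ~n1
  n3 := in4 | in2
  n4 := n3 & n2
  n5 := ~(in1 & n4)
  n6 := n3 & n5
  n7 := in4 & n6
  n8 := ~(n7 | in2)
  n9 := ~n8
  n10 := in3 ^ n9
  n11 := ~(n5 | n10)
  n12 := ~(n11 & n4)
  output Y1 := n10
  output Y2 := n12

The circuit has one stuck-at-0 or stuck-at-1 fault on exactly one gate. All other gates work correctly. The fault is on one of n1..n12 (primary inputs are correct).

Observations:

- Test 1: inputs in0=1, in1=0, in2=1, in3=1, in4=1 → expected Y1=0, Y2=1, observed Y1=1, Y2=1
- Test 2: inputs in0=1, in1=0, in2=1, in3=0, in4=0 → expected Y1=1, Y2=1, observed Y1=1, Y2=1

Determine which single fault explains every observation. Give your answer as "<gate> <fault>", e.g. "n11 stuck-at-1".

Fault-free values for test 1 (in0=1, in1=0, in2=1, in3=1, in4=1): n1=1, n2=0, n3=1, n4=0, n5=1, n6=1, n7=1, n8=0, n9=1, n10=0, n11=0, n12=1, giving Y1=0, Y2=1. Observed Y1=1, Y2=1.
Test 1: faults giving observed Y1=1, Y2=1 are {n8 stuck-at-1, n9 stuck-at-0, n10 stuck-at-1}.
Test 2 (in0=1, in1=0, in2=1, in3=0, in4=0): fault-free n1=1, n2=0, n3=1, n4=0, n5=1, n6=1, n7=0, n8=0, n9=1, n10=1, n11=0, n12=1 → Y1=1, Y2=1; observed Y1=1, Y2=1. Eliminates n8 stuck-at-1, n9 stuck-at-0.
Only n10 stuck-at-1 is consistent with every test.

n10 stuck-at-1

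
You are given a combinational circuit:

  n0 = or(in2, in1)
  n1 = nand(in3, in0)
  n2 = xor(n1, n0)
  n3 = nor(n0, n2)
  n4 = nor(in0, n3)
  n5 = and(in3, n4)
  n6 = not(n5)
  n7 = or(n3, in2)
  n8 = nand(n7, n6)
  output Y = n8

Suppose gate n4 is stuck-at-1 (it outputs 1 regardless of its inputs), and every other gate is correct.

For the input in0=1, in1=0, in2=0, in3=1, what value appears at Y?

Propagate with n4 forced: n0=0, n1=0, n2=0, n3=1, n4=1 [stuck-at-1], n5=1, n6=0, n7=1, n8=1.
So Y = 1. (Without the fault it would be 0.)

1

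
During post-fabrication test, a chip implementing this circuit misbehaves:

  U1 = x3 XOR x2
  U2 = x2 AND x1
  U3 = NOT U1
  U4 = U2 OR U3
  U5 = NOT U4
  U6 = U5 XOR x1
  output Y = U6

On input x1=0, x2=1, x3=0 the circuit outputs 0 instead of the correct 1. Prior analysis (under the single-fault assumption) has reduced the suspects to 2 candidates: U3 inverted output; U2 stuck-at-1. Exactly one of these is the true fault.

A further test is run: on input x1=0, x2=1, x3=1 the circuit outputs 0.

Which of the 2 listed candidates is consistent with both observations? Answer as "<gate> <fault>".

Evaluate each candidate on input x1=0, x2=1, x3=1:
  U3 inverted output: U1=0, U2=0, U3=0 [inverted output], U4=0, U5=1, U6=1 → 1 — eliminated
  U2 stuck-at-1: U1=0, U2=1 [stuck-at-1], U3=1, U4=1, U5=0, U6=0 → 0 — matches
Only U2 stuck-at-1 reproduces the observed 0.

U2 stuck-at-1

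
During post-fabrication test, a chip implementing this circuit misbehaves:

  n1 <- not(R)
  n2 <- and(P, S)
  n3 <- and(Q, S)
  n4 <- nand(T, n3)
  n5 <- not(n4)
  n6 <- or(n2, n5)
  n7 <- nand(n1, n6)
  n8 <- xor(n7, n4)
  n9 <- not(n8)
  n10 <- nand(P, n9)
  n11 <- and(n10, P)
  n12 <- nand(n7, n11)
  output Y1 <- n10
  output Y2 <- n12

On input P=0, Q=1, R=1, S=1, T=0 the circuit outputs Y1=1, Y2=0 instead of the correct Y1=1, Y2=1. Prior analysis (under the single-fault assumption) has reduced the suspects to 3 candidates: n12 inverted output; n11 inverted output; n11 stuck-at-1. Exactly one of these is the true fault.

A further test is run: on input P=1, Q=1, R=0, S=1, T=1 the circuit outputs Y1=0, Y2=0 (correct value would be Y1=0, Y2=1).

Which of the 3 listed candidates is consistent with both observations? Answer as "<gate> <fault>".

Evaluate each candidate on input P=1, Q=1, R=0, S=1, T=1:
  n12 inverted output: n1=1, n2=1, n3=1, n4=0, n5=1, n6=1, n7=0, n8=0, n9=1, n10=0, n11=0, n12=0 [inverted output] → Y1=0, Y2=0 — matches
  n11 inverted output: n1=1, n2=1, n3=1, n4=0, n5=1, n6=1, n7=0, n8=0, n9=1, n10=0, n11=1 [inverted output], n12=1 → Y1=0, Y2=1 — eliminated
  n11 stuck-at-1: n1=1, n2=1, n3=1, n4=0, n5=1, n6=1, n7=0, n8=0, n9=1, n10=0, n11=1 [stuck-at-1], n12=1 → Y1=0, Y2=1 — eliminated
Only n12 inverted output reproduces the observed Y1=0, Y2=0.

n12 inverted output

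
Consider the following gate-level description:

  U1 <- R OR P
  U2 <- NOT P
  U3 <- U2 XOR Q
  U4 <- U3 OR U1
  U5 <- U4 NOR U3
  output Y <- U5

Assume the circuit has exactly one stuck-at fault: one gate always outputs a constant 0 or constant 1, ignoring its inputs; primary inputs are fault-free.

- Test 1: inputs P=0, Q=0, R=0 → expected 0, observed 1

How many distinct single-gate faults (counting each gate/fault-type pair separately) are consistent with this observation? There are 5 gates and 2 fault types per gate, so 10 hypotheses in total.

3

Fault-free: U1=0, U2=1, U3=1, U4=1, U5=0 → 0. Observed 1.
  U1 stuck-at-0: output 0 ✗
  U1 stuck-at-1: output 0 ✗
  U2 stuck-at-0: output 1 ✓
  U2 stuck-at-1: output 0 ✗
  U3 stuck-at-0: output 1 ✓
  U3 stuck-at-1: output 0 ✗
  U4 stuck-at-0: output 0 ✗
  U4 stuck-at-1: output 0 ✗
  U5 stuck-at-0: output 0 ✗
  U5 stuck-at-1: output 1 ✓
Consistent faults: {U2 stuck-at-0, U3 stuck-at-0, U5 stuck-at-1} — 3 in all.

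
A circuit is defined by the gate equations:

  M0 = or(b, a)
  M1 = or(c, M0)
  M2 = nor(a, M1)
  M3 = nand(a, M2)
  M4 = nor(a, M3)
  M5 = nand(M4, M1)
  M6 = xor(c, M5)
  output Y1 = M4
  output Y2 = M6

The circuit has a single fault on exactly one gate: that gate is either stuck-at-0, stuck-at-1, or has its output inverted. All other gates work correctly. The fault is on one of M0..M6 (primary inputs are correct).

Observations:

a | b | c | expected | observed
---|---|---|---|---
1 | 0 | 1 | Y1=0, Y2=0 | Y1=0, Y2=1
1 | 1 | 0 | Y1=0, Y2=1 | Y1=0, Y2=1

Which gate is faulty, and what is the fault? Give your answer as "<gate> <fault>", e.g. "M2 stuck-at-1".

Fault-free values for test 1 (a=1, b=0, c=1): M0=1, M1=1, M2=0, M3=1, M4=0, M5=1, M6=0, giving Y1=0, Y2=0. Observed Y1=0, Y2=1.
Test 1: faults giving observed Y1=0, Y2=1 are {M5 stuck-at-0, M5 inverted output, M6 stuck-at-1, M6 inverted output}.
Test 2 (a=1, b=1, c=0): fault-free M0=1, M1=1, M2=0, M3=1, M4=0, M5=1, M6=1 → Y1=0, Y2=1; observed Y1=0, Y2=1. Eliminates M5 stuck-at-0, M5 inverted output, M6 inverted output.
Only M6 stuck-at-1 is consistent with every test.

M6 stuck-at-1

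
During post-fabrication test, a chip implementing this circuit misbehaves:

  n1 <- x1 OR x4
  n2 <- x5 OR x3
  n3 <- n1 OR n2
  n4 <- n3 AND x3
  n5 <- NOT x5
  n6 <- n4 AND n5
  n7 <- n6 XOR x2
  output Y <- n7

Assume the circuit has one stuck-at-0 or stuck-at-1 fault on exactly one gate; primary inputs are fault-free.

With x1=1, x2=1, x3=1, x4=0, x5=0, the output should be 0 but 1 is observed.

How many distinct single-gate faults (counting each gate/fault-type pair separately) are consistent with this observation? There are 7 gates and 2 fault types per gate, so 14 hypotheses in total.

5

Fault-free: n1=1, n2=1, n3=1, n4=1, n5=1, n6=1, n7=0 → 0. Observed 1.
  n1 stuck-at-0: output 0 ✗
  n1 stuck-at-1: output 0 ✗
  n2 stuck-at-0: output 0 ✗
  n2 stuck-at-1: output 0 ✗
  n3 stuck-at-0: output 1 ✓
  n3 stuck-at-1: output 0 ✗
  n4 stuck-at-0: output 1 ✓
  n4 stuck-at-1: output 0 ✗
  n5 stuck-at-0: output 1 ✓
  n5 stuck-at-1: output 0 ✗
  n6 stuck-at-0: output 1 ✓
  n6 stuck-at-1: output 0 ✗
  n7 stuck-at-0: output 0 ✗
  n7 stuck-at-1: output 1 ✓
Consistent faults: {n3 stuck-at-0, n4 stuck-at-0, n5 stuck-at-0, n6 stuck-at-0, n7 stuck-at-1} — 5 in all.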